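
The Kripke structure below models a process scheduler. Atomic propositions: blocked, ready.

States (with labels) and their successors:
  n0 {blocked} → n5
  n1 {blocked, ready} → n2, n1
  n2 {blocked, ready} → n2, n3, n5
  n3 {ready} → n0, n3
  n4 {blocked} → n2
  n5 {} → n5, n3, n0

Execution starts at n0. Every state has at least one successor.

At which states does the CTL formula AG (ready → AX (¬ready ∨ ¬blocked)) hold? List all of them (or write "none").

States satisfying ready → AX (¬ready ∨ ¬blocked): {n0, n3, n4, n5}.
States satisfying AG (ready → AX (¬ready ∨ ¬blocked)): {n0, n3, n5}.

{n0, n3, n5}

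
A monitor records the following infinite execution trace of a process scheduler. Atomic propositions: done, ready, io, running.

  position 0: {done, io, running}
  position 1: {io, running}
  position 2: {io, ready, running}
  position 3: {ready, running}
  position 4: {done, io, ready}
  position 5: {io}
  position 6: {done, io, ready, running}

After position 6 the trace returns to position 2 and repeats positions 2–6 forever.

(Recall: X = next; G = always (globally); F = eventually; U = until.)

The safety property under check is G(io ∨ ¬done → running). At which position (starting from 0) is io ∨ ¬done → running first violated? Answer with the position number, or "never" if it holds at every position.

4

Check io ∨ ¬done → running at each position in order: 0 ✓, 1 ✓, 2 ✓, 3 ✓.
At position 4 the labels are {done, io, ready}, so io ∨ ¬done → running is false there. This is the first violation.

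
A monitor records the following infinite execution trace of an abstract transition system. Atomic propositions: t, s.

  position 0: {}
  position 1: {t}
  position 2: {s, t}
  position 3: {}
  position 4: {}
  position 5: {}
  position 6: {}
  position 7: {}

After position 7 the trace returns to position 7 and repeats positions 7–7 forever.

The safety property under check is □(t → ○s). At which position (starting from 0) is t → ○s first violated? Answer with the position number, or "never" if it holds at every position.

2

Check t → ○s at each position in order: 0 ✓, 1 ✓.
At position 2 the labels are {s, t} and the next position 3 has {}, so t → ○s is false there. This is the first violation.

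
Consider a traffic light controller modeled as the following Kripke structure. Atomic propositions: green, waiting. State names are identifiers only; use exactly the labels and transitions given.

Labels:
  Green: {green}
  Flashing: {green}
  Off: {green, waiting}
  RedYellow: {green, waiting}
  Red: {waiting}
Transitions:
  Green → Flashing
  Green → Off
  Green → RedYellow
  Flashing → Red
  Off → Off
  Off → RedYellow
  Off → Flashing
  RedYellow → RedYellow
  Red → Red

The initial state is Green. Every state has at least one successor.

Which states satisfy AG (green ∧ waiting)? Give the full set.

{RedYellow}

States satisfying green ∧ waiting: {Off, RedYellow}.
States satisfying AG (green ∧ waiting): {RedYellow}.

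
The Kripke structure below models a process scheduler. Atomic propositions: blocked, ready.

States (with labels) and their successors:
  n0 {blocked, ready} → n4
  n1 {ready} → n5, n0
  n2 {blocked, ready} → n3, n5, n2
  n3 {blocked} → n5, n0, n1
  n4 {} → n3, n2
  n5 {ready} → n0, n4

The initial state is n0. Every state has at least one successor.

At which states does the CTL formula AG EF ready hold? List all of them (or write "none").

States satisfying EF ready: {n0, n1, n2, n3, n4, n5}.
States satisfying AG EF ready: {n0, n1, n2, n3, n4, n5}.

{n0, n1, n2, n3, n4, n5}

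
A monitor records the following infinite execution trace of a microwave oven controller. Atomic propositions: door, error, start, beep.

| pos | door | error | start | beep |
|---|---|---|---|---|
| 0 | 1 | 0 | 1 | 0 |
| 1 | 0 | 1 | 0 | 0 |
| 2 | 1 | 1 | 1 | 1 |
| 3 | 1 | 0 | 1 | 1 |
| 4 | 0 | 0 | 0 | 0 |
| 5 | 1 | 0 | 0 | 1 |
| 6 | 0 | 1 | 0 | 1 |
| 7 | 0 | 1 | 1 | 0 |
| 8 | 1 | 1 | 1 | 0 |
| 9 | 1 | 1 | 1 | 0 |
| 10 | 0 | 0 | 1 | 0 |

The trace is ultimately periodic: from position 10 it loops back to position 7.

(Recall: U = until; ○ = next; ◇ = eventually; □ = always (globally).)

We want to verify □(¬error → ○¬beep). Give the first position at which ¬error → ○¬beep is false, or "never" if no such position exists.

4

Check ¬error → ○¬beep at each position in order: 0 ✓, 1 ✓, 2 ✓, 3 ✓.
At position 4 the labels are {} and the next position 5 has {beep, door}, so ¬error → ○¬beep is false there. This is the first violation.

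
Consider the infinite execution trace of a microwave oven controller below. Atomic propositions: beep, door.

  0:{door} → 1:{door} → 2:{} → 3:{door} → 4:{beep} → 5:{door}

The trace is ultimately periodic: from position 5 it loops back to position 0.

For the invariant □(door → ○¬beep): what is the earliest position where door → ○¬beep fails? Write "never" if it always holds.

3

Check door → ○¬beep at each position in order: 0 ✓, 1 ✓, 2 ✓.
At position 3 the labels are {door} and the next position 4 has {beep}, so door → ○¬beep is false there. This is the first violation.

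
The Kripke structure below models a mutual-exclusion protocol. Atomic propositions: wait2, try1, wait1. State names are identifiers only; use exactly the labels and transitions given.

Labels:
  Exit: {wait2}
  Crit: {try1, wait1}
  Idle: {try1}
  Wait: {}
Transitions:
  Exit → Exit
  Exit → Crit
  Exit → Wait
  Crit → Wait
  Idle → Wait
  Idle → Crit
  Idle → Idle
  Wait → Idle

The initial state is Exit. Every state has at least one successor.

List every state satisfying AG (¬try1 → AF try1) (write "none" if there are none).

States satisfying ¬try1 → AF try1: {Crit, Idle, Wait}.
States satisfying AG (¬try1 → AF try1): {Crit, Idle, Wait}.

{Crit, Idle, Wait}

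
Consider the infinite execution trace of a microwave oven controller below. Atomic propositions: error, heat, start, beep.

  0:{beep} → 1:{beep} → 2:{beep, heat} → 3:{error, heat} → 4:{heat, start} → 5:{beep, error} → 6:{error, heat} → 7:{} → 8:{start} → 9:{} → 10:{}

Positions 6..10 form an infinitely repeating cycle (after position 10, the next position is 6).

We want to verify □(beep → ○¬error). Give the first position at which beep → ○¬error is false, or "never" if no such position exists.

Check beep → ○¬error at each position in order: 0 ✓, 1 ✓.
At position 2 the labels are {beep, heat} and the next position 3 has {error, heat}, so beep → ○¬error is false there. This is the first violation.

2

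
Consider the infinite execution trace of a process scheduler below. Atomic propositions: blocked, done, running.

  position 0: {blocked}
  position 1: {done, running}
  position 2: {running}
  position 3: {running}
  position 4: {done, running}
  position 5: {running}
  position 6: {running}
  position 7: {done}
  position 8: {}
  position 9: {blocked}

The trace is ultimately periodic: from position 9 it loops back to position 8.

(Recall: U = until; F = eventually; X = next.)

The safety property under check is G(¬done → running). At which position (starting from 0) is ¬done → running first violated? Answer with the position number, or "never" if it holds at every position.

0

At position 0 the labels are {blocked}, so ¬done → running is false there. This is the first violation.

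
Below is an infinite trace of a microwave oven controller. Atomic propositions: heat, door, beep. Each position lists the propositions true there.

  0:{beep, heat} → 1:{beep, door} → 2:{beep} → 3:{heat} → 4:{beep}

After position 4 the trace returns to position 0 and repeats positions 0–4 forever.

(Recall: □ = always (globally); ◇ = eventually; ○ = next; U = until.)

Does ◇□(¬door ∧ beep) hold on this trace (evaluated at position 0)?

No

□(¬door ∧ beep) is false at every position 0..4, so it never becomes true and ◇□(¬door ∧ beep) fails.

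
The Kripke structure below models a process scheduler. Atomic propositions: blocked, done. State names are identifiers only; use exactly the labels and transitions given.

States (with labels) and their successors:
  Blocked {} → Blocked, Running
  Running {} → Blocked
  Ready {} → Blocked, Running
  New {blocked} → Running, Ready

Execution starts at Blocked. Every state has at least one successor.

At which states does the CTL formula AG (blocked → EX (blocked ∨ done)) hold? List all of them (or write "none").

{Blocked, Running, Ready}

States satisfying blocked → EX (blocked ∨ done): {Blocked, Running, Ready}.
States satisfying AG (blocked → EX (blocked ∨ done)): {Blocked, Running, Ready}.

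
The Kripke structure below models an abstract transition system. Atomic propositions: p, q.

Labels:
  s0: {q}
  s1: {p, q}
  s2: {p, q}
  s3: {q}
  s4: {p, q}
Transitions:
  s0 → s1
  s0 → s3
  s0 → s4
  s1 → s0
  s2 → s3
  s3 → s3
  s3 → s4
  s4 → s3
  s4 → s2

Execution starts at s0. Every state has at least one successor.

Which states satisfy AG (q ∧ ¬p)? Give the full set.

States satisfying q ∧ ¬p: {s0, s3}.
States satisfying AG (q ∧ ¬p): ∅.

none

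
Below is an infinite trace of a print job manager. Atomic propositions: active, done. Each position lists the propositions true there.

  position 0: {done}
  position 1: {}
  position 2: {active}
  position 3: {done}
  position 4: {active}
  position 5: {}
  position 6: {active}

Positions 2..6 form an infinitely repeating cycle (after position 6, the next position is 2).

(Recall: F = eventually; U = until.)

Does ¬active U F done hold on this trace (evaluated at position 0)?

Walking from position 0: F done first holds at position 0, and ¬active holds at every earlier position along the way, so ¬active U F done holds.

Satisfied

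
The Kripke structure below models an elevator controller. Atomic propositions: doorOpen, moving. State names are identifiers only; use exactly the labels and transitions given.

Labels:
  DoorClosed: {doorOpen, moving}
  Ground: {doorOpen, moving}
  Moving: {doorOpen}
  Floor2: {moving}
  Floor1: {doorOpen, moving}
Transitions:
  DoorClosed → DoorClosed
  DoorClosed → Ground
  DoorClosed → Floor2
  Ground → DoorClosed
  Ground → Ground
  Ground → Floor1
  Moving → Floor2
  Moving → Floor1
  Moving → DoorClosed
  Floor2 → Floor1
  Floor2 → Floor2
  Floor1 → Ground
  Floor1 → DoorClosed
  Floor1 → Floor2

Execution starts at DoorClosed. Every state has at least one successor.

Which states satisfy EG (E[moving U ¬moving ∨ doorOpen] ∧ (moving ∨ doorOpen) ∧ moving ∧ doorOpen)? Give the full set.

States satisfying EG (E[moving U ¬moving ∨ doorOpen] ∧ (moving ∨ doorOpen) ∧ moving ∧ doorOpen): {DoorClosed, Ground, Floor1}.

{DoorClosed, Ground, Floor1}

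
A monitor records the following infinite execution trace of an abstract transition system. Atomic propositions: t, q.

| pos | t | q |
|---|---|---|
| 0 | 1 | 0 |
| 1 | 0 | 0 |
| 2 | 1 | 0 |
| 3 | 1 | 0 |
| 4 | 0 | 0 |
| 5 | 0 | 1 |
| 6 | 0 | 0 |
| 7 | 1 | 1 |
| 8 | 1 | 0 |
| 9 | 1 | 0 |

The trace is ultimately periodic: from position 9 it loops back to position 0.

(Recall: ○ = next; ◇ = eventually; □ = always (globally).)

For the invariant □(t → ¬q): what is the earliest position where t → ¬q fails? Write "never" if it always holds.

7

Check t → ¬q at each position in order: 0 ✓, 1 ✓, 2 ✓, 3 ✓, 4 ✓, 5 ✓, 6 ✓.
At position 7 the labels are {q, t}, so t → ¬q is false there. This is the first violation.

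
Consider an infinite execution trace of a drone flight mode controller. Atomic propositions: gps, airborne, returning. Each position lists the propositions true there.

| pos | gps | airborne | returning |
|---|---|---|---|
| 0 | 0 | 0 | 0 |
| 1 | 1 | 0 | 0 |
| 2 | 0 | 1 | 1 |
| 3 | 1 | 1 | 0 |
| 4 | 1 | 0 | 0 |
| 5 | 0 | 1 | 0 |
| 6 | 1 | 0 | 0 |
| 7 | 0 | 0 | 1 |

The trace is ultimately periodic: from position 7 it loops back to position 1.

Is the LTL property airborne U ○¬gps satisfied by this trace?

Walking from position 0: at position 0, ○¬gps has not yet held and airborne fails, so airborne U ○¬gps is false.

Violated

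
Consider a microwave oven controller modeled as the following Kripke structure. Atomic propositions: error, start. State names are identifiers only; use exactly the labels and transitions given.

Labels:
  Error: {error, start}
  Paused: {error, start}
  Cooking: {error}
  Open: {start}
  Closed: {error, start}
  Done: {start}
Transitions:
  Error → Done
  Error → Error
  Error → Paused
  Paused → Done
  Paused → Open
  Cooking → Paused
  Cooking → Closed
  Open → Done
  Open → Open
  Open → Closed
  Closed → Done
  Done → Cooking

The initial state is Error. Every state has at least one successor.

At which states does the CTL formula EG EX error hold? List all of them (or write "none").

States satisfying EX error: {Error, Cooking, Open, Done}.
States satisfying EG EX error: {Error, Open}.

{Error, Open}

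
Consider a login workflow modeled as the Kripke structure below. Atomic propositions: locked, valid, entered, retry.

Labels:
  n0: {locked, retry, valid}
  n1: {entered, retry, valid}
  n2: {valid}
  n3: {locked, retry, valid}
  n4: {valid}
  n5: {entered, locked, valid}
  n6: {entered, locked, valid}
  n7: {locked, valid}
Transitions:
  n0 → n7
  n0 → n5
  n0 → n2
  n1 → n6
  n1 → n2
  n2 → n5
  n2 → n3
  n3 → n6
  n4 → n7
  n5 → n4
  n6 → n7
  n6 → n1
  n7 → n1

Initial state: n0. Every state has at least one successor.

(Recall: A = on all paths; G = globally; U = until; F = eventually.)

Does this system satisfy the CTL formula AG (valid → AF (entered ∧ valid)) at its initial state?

States satisfying valid → AF (entered ∧ valid): {n0, n1, n2, n3, n4, n5, n6, n7}.
States satisfying AG (valid → AF (entered ∧ valid)): {n0, n1, n2, n3, n4, n5, n6, n7}.
Every state reachable from n0 satisfies valid → AF (entered ∧ valid).
n0 ∈ Sat(AG (valid → AF (entered ∧ valid))).

Satisfied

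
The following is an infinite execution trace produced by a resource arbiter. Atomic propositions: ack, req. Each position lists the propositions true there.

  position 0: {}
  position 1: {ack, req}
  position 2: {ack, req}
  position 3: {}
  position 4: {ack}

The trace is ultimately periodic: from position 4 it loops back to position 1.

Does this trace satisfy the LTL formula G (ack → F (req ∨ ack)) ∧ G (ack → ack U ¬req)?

ack → F (req ∨ ack) holds at every position 0..4, and those are all positions ever visited, so G (ack → F (req ∨ ack)) holds.
Positions where ack holds: 1, 2, 4.
Check F (req ∨ ack) at each: 1→ok, 2→ok, 4→ok.
ack → ack U ¬req holds at every position 0..4, and those are all positions ever visited, so G (ack → ack U ¬req) holds.
Positions where ack holds: 1, 2, 4.
Check ack U ¬req at each: 1→ok, 2→ok, 4→ok.
At position 0: G (ack → F (req ∨ ack)) is true; G (ack → ack U ¬req) is true; so G (ack → F (req ∨ ack)) ∧ G (ack → ack U ¬req) is true.

Holds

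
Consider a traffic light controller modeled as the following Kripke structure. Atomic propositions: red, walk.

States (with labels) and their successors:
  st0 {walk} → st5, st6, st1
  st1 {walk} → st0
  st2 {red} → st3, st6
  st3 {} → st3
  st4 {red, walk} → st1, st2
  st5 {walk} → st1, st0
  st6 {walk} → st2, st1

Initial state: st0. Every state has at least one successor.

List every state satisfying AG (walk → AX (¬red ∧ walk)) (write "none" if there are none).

States satisfying walk → AX (¬red ∧ walk): {st0, st1, st2, st3, st5}.
States satisfying AG (walk → AX (¬red ∧ walk)): {st3}.

{st3}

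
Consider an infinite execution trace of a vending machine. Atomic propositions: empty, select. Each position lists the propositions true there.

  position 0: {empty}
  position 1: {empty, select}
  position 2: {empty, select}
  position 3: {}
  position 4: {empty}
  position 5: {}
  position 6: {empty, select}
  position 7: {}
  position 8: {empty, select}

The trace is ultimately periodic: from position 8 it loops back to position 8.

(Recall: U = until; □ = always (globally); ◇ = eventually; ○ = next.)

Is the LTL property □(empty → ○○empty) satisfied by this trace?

Violated

empty → ○○empty must hold at every position from 0 onward. It fails at position 1, so □(empty → ○○empty) is false.
Positions where empty holds: 0, 1, 2, 4, 6, 8.
Check ○○empty at each: 0→ok, 1→fails, 2→ok, 4→ok, 6→ok, 8→ok.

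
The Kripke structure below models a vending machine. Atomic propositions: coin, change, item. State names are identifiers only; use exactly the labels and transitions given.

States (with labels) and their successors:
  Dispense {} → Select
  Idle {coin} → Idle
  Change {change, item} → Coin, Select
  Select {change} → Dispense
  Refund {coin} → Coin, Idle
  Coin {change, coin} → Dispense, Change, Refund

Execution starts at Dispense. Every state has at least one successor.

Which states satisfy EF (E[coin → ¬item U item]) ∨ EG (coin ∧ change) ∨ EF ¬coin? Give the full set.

{Dispense, Change, Select, Refund, Coin}

States satisfying E[coin → ¬item U item]: {Change, Refund, Coin}.
States satisfying EF (E[coin → ¬item U item]): {Change, Refund, Coin}.
States satisfying coin ∧ change: {Coin}.
States satisfying EG (coin ∧ change): ∅.
States satisfying ¬coin: {Dispense, Change, Select}.
States satisfying EF ¬coin: {Dispense, Change, Select, Refund, Coin}.
States satisfying EG (coin ∧ change) ∨ EF ¬coin: {Dispense, Change, Select, Refund, Coin}.
States satisfying EF (E[coin → ¬item U item]) ∨ EG (coin ∧ change) ∨ EF ¬coin: {Dispense, Change, Select, Refund, Coin}.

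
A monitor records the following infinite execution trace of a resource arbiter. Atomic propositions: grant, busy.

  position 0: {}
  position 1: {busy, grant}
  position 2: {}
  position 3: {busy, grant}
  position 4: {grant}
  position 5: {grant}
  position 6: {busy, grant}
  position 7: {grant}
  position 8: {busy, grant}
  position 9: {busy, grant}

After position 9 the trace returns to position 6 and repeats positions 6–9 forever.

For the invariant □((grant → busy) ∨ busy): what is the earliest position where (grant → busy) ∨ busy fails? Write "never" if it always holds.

Check (grant → busy) ∨ busy at each position in order: 0 ✓, 1 ✓, 2 ✓, 3 ✓.
At position 4 the labels are {grant}, so (grant → busy) ∨ busy is false there. This is the first violation.

4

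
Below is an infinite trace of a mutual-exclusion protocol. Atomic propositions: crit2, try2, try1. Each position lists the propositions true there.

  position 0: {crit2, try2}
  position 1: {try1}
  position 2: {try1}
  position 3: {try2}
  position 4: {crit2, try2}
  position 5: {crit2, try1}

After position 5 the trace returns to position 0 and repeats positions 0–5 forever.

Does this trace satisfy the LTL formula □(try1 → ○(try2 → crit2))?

Violated

try1 → ○(try2 → crit2) must hold at every position from 0 onward. It fails at position 2, so □(try1 → ○(try2 → crit2)) is false.
Positions where try1 holds: 1, 2, 5.
Check ○(try2 → crit2) at each: 1→ok, 2→fails, 5→ok.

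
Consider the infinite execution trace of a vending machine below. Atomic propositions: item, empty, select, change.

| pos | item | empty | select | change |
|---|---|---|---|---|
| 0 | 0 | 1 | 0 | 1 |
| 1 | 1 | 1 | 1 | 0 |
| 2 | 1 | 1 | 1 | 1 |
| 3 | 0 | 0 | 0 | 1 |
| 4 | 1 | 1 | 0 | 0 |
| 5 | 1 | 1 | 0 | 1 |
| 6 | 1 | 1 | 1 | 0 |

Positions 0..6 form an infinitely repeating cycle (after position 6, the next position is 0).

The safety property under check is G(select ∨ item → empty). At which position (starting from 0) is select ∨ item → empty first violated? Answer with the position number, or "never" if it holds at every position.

never

select ∨ item → empty holds at every position 0..6, and those are all the positions the trace ever visits, so the invariant G(select ∨ item → empty) is never violated.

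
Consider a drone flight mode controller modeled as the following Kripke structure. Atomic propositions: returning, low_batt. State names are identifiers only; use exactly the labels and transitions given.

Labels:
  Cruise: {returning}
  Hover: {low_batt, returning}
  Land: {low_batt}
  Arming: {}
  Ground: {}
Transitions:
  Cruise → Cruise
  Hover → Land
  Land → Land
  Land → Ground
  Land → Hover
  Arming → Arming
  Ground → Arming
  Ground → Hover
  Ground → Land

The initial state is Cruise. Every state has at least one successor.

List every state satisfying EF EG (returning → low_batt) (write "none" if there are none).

{Hover, Land, Arming, Ground}

States satisfying EG (returning → low_batt): {Hover, Land, Arming, Ground}.
States satisfying EF EG (returning → low_batt): {Hover, Land, Arming, Ground}.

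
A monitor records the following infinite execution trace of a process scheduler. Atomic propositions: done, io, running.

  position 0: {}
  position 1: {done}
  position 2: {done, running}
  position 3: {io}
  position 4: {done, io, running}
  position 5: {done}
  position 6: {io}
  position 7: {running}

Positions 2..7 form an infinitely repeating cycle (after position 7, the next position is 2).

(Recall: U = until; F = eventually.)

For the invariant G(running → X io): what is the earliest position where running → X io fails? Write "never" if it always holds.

4

Check running → X io at each position in order: 0 ✓, 1 ✓, 2 ✓, 3 ✓.
At position 4 the labels are {done, io, running} and the next position 5 has {done}, so running → X io is false there. This is the first violation.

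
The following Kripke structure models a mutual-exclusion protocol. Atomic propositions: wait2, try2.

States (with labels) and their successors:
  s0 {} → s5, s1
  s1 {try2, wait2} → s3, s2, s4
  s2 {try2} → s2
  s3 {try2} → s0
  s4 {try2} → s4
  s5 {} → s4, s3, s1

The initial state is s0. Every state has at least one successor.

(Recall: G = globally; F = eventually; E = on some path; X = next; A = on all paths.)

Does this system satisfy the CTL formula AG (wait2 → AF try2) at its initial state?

Yes

States satisfying wait2 → AF try2: {s0, s1, s2, s3, s4, s5}.
States satisfying AG (wait2 → AF try2): {s0, s1, s2, s3, s4, s5}.
Every state reachable from s0 satisfies wait2 → AF try2.
s0 ∈ Sat(AG (wait2 → AF try2)).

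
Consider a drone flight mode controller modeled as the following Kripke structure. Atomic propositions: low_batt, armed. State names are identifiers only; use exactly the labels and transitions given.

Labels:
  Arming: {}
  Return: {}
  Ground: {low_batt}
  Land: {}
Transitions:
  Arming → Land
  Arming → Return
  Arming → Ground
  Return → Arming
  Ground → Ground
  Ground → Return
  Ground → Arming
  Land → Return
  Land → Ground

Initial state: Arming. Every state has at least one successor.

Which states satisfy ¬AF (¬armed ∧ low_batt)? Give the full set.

{Arming, Return, Land}

States satisfying ¬armed ∧ low_batt: {Ground}.
States satisfying AF (¬armed ∧ low_batt): {Ground}.
States satisfying ¬AF (¬armed ∧ low_batt): {Arming, Return, Land}.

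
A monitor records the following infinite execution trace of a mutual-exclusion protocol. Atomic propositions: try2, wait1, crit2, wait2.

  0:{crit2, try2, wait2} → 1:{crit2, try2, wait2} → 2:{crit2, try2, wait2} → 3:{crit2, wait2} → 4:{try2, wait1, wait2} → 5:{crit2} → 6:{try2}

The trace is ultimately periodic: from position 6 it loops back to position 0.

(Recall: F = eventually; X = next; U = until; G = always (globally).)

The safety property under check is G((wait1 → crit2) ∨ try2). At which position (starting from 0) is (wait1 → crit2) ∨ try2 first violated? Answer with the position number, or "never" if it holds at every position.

(wait1 → crit2) ∨ try2 holds at every position 0..6, and those are all the positions the trace ever visits, so the invariant G((wait1 → crit2) ∨ try2) is never violated.

never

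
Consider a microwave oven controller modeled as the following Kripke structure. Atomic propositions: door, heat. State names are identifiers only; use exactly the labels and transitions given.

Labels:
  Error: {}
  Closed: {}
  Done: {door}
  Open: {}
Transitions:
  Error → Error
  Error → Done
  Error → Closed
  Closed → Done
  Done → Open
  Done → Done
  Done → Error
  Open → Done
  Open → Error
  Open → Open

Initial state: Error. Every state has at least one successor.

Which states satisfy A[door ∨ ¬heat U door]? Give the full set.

{Closed, Done}

States satisfying door ∨ ¬heat: {Error, Closed, Done, Open}.
States satisfying door: {Done}.
States satisfying A[door ∨ ¬heat U door]: {Closed, Done}.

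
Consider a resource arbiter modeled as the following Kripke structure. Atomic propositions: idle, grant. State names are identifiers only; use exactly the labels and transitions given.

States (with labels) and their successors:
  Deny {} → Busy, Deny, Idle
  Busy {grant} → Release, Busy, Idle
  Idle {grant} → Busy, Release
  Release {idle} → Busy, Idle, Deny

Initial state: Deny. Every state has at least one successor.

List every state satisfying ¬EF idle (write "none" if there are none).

none

States satisfying idle: {Release}.
States satisfying EF idle: {Deny, Busy, Idle, Release}.
States satisfying ¬EF idle: ∅.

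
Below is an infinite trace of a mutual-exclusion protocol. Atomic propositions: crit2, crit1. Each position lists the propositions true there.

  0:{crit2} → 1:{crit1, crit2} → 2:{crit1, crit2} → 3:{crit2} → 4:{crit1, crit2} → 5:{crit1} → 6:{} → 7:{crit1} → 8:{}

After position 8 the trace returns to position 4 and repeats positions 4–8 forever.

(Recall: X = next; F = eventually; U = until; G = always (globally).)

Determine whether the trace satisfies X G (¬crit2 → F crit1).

Holds

The position after 0 is 1; G (¬crit2 → F crit1) is true there.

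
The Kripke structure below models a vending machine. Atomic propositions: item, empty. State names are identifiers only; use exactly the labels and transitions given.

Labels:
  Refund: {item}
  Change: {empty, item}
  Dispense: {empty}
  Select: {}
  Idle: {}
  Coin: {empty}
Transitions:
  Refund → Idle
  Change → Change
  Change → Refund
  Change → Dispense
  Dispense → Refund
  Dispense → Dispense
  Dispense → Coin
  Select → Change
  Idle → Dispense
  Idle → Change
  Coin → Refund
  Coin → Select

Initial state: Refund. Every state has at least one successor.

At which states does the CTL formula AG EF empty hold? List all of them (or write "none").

{Refund, Change, Dispense, Select, Idle, Coin}

States satisfying EF empty: {Refund, Change, Dispense, Select, Idle, Coin}.
States satisfying AG EF empty: {Refund, Change, Dispense, Select, Idle, Coin}.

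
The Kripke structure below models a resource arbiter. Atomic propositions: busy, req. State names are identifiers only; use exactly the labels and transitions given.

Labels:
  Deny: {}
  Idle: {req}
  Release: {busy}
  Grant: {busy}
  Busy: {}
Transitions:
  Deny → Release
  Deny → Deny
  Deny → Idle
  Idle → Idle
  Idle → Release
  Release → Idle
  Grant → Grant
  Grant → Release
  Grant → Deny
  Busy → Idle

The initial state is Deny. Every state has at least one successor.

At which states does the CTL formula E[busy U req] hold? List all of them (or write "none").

{Idle, Release, Grant}

States satisfying busy: {Release, Grant}.
States satisfying req: {Idle}.
States satisfying E[busy U req]: {Idle, Release, Grant}.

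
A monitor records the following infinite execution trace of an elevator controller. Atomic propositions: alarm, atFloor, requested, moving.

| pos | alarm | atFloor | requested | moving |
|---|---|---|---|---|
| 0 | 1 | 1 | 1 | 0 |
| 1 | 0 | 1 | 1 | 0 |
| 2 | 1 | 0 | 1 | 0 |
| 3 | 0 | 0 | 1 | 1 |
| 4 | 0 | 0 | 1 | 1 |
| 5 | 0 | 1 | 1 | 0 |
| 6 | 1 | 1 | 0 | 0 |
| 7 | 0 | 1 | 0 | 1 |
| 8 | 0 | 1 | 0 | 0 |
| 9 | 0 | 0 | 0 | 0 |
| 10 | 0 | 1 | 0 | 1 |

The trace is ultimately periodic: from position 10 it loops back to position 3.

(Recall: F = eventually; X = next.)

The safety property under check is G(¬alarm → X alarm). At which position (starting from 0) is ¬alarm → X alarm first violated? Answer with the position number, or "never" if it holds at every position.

3

Check ¬alarm → X alarm at each position in order: 0 ✓, 1 ✓, 2 ✓.
At position 3 the labels are {moving, requested} and the next position 4 has {moving, requested}, so ¬alarm → X alarm is false there. This is the first violation.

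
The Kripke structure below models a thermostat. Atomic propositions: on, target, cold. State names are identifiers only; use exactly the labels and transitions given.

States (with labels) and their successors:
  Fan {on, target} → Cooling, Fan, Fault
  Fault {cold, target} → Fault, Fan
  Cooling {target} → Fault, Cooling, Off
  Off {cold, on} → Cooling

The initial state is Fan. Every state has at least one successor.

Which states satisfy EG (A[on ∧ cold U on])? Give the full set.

{Fan}

States satisfying A[on ∧ cold U on]: {Fan, Off}.
States satisfying EG (A[on ∧ cold U on]): {Fan}.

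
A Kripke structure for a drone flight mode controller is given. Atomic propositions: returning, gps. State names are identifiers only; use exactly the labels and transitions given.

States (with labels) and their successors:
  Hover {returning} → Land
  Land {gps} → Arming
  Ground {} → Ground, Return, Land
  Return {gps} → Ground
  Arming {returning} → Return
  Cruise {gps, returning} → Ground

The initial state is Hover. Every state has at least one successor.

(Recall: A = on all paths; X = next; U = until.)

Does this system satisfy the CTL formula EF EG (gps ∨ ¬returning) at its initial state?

States satisfying EG (gps ∨ ¬returning): {Ground, Return, Cruise}.
States satisfying EF EG (gps ∨ ¬returning): {Hover, Land, Ground, Return, Arming, Cruise}.
Some path from Hover reaches a state where EG (gps ∨ ¬returning) holds.
Hover ∈ Sat(EF EG (gps ∨ ¬returning)).

Holds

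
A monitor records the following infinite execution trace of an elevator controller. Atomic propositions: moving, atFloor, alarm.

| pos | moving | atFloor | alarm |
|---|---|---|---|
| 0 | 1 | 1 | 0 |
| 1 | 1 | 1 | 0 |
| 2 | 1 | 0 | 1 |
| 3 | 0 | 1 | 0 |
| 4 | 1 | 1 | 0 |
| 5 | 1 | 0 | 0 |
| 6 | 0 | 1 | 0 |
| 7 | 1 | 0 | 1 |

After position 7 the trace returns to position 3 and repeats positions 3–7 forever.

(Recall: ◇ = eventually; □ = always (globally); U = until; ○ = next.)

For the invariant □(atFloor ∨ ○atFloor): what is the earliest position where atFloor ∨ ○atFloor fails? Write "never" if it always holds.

never

atFloor ∨ ○atFloor holds at every position 0..7, and those are all the positions the trace ever visits, so the invariant □(atFloor ∨ ○atFloor) is never violated.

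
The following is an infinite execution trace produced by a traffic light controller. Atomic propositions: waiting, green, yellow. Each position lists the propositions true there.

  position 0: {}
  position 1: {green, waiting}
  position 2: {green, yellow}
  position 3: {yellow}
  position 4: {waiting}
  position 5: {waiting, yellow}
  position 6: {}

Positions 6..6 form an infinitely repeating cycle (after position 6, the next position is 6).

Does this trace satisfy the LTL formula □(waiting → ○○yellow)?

No

waiting → ○○yellow must hold at every position from 0 onward. It fails at position 4, so □(waiting → ○○yellow) is false.
Positions where waiting holds: 1, 4, 5.
Check ○○yellow at each: 1→ok, 4→fails, 5→fails.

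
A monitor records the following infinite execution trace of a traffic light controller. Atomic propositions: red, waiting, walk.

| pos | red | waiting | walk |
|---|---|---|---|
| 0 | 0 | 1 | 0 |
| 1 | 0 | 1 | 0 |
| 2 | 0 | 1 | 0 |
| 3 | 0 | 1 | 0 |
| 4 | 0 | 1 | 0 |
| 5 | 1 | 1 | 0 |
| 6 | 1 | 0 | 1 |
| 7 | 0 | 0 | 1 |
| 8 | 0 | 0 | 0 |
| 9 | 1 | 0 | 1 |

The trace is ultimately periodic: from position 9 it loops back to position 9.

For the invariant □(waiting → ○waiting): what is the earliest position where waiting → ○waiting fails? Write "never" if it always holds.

5

Check waiting → ○waiting at each position in order: 0 ✓, 1 ✓, 2 ✓, 3 ✓, 4 ✓.
At position 5 the labels are {red, waiting} and the next position 6 has {red, walk}, so waiting → ○waiting is false there. This is the first violation.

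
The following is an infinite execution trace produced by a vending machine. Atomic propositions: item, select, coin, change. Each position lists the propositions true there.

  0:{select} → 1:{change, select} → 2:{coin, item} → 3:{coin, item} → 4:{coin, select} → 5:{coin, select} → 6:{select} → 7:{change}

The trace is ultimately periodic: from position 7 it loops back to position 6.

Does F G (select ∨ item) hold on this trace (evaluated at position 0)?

G (select ∨ item) is false at every position 0..7, so it never becomes true and F G (select ∨ item) fails.

Does not hold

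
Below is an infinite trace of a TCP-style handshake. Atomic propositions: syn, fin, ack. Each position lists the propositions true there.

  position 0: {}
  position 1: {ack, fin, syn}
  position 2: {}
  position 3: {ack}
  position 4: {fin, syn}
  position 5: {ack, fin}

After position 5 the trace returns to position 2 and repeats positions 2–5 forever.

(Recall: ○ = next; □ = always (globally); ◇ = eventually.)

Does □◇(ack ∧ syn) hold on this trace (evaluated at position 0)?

◇(ack ∧ syn) must hold at every position from 0 onward. It fails at position 2, so □◇(ack ∧ syn) is false.

No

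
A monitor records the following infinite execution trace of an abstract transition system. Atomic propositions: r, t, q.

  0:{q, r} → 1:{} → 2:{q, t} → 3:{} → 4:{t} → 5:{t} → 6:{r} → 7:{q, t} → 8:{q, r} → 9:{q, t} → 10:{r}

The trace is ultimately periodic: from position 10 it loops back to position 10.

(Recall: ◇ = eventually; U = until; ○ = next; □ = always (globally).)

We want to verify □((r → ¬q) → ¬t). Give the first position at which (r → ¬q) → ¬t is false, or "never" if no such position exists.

2

Check (r → ¬q) → ¬t at each position in order: 0 ✓, 1 ✓.
At position 2 the labels are {q, t}, so (r → ¬q) → ¬t is false there. This is the first violation.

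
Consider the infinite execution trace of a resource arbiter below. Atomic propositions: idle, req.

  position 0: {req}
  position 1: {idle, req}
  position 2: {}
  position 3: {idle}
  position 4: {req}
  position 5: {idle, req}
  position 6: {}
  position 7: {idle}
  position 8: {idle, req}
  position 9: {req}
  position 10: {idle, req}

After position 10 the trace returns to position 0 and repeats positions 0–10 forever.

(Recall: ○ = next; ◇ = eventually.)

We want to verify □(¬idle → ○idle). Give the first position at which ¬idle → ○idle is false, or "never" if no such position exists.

¬idle → ○idle holds at every position 0..10, and those are all the positions the trace ever visits, so the invariant □(¬idle → ○idle) is never violated.

never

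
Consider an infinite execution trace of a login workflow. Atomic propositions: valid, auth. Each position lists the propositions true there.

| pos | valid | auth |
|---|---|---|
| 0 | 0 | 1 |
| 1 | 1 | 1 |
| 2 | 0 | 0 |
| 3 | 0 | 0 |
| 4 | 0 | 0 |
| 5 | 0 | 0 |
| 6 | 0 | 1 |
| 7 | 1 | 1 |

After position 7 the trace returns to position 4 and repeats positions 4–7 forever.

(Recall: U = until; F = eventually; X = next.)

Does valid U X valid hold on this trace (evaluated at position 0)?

Yes

Walking from position 0: X valid first holds at position 0, and valid holds at every earlier position along the way, so valid U X valid holds.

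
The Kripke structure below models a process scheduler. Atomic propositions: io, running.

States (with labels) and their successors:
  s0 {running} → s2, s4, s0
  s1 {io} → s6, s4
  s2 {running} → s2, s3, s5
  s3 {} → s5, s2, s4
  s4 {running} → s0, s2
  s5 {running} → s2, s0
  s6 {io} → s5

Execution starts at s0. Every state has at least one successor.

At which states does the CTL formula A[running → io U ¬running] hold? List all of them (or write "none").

States satisfying running → io: {s1, s3, s6}.
States satisfying ¬running: {s1, s3, s6}.
States satisfying A[running → io U ¬running]: {s1, s3, s6}.

{s1, s3, s6}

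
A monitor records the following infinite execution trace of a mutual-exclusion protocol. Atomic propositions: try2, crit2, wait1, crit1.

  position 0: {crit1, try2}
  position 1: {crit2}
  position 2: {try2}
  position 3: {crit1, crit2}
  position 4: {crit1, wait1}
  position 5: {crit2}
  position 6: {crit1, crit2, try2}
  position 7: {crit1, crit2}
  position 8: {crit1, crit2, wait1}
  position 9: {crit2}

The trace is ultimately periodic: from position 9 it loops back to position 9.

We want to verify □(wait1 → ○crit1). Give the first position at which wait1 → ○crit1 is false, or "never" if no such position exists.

Check wait1 → ○crit1 at each position in order: 0 ✓, 1 ✓, 2 ✓, 3 ✓.
At position 4 the labels are {crit1, wait1} and the next position 5 has {crit2}, so wait1 → ○crit1 is false there. This is the first violation.

4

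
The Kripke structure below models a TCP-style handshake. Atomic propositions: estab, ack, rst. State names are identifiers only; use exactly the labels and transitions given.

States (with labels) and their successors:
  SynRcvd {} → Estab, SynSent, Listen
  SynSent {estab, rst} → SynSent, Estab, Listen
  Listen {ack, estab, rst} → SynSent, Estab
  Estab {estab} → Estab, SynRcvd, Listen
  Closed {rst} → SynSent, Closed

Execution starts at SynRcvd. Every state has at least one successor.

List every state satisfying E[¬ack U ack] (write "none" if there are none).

{SynRcvd, SynSent, Listen, Estab, Closed}

States satisfying ¬ack: {SynRcvd, SynSent, Estab, Closed}.
States satisfying ack: {Listen}.
States satisfying E[¬ack U ack]: {SynRcvd, SynSent, Listen, Estab, Closed}.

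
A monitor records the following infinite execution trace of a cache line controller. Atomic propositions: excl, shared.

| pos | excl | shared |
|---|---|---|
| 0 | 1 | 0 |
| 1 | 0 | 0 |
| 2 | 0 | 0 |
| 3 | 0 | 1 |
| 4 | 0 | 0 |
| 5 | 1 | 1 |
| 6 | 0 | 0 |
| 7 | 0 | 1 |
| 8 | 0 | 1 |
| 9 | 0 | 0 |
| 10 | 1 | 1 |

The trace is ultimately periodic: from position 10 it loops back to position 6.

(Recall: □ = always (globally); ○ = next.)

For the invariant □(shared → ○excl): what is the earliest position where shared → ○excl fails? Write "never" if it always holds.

Check shared → ○excl at each position in order: 0 ✓, 1 ✓, 2 ✓.
At position 3 the labels are {shared} and the next position 4 has {}, so shared → ○excl is false there. This is the first violation.

3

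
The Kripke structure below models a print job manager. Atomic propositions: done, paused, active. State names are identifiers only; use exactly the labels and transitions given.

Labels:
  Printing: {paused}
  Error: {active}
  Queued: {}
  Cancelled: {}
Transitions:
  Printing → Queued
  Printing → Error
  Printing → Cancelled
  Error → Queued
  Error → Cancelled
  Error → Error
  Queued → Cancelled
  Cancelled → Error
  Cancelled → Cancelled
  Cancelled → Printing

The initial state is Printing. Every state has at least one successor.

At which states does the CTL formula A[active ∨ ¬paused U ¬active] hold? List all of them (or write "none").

States satisfying active ∨ ¬paused: {Error, Queued, Cancelled}.
States satisfying ¬active: {Printing, Queued, Cancelled}.
States satisfying A[active ∨ ¬paused U ¬active]: {Printing, Queued, Cancelled}.

{Printing, Queued, Cancelled}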